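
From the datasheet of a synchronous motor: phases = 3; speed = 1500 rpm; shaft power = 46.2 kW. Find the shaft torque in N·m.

294 N·m

ω = 2π × 1500/60 = 157.1 rad/s
τ = P/ω = 46200/157.1 = 294 N·m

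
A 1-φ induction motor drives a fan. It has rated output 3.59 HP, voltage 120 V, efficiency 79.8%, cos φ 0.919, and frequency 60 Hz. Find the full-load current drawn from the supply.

30.4 A

P_out = 3.59 × 746 = 2678 W
P_in = P_out / η = 2678 / 0.798 = 3356 W
I = P_in / (V·cosφ) = 3356 / (120 × 0.919) = 30.4 A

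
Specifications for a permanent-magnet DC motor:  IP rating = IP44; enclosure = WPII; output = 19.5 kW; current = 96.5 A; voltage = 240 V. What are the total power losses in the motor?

P_in = V·I = 240×96.5 = 23160 W
P_out = 19500 W
Losses = P_in − P_out = 23160 − 19500 = 3660 W

3660 W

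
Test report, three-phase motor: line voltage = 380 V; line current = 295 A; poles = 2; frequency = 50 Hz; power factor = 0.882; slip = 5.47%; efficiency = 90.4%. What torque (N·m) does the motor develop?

P_in = √3·V·I·cosφ = 1.732 × 380 × 295 × 0.882 = 171247 W
P_out = η·P_in = 0.904 × 171247 = 154807 W
n_s = 120×50/2 = 3000 rpm; n = 3000×(1−0.0547) = 2836 rpm
ω = 2π×2836/60 = 297 rad/s
τ = P_out/ω = 154807/297 = 521 N·m

521 N·m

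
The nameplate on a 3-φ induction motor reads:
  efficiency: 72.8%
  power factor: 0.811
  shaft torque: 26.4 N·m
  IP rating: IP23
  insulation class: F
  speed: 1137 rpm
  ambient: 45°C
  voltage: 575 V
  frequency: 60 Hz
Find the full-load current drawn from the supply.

5.35 A

ω = 2π×1137/60 = 119.1 rad/s; P_out = τω = 26.4 × 119.1 = 3144 W
P_in = P_out / η = 3144 / 0.728 = 4319 W
I_L = P_in / (√3·V_L·cosφ) = 4319 / (1.732 × 575 × 0.811) = 5.35 A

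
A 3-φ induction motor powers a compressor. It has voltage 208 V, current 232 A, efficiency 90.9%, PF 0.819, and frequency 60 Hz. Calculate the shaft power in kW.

62.2 kW

P_in = √3·V·I·cosφ = 1.732 × 208 × 232 × 0.819 = 68452 W
P_out = η·P_in = 0.909 × 68452 = 62223 W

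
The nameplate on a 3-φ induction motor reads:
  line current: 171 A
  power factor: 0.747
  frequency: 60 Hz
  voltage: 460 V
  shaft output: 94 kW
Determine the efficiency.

P_out = 94 kW = 94000 W
P_in = √3·V_L·I_L·cosφ = 1.732 × 460 × 171 × 0.747 = 101771 W
η = P_out / P_in = 94000 / 101771 = 0.924 = 92.4%

92.4 %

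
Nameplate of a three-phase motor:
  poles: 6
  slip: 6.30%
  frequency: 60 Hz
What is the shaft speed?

1124 rpm

n_s = 120f/p = 120×60/6 = 1200 rpm
n = n_s(1 − s) = 1200 × (1 − 0.063) = 1124 rpm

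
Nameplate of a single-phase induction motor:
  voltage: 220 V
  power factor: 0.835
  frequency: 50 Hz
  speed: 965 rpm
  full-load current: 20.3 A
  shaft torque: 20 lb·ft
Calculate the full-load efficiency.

τ = 20 lb·ft × 1.356 = 27.12 N·m
ω = 2π × 965/60 = 101.1 rad/s; P_out = τω = 27.12 × 101.1 = 2742 W
P_in = V·I·cosφ = 220 × 20.3 × 0.835 = 3729 W
η = P_out / P_in = 2742 / 3729 = 0.735 = 73.5%

73.5 %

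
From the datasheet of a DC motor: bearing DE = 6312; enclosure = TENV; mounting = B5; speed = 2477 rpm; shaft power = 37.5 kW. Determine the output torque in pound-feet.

107 lb·ft

ω = 2π × 2477/60 = 259.4 rad/s
τ = P/ω = 37500/259.4 = 144.6 N·m
In lb·ft: 144.6/1.356 = 107 lb·ft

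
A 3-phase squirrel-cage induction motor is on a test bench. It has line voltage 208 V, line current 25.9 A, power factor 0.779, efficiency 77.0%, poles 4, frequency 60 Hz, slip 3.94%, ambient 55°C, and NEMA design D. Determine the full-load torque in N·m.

P_in = √3·V·I·cosφ = 1.732 × 208 × 25.9 × 0.779 = 7269 W
P_out = η·P_in = 0.77 × 7269 = 5597 W
n_s = 120×60/4 = 1800 rpm; n = 1800×(1−0.0394) = 1729 rpm
ω = 2π×1729/60 = 181.1 rad/s
τ = P_out/ω = 5597/181.1 = 30.9 N·m

30.9 N·m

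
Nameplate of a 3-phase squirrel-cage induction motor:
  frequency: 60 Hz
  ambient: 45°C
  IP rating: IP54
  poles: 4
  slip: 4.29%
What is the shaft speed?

1723 rpm

n_s = 120f/p = 120×60/4 = 1800 rpm
n = n_s(1 − s) = 1800 × (1 − 0.0429) = 1723 rpm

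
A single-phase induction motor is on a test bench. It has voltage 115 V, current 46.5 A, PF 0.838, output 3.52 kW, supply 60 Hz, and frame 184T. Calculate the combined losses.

P_in = V·I·cosφ = 115×46.5×0.838 = 4481 W
P_out = 3520 W
Losses = P_in − P_out = 4481 − 3520 = 961 W

961 W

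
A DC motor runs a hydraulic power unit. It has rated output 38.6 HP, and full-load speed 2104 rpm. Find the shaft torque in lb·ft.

P_out = 38.6 × 746 = 28796 W
ω = 2π × 2104/60 = 220.3 rad/s
τ = P_out/ω = 28796/220.3 = 130.7 N·m
In lb·ft: 130.7/1.356 = 96.4 lb·ft

96.4 lb·ft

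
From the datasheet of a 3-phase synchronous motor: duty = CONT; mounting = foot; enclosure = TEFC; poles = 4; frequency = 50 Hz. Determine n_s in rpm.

1500 rpm

n_s = 120f/p = 120×50/4 = 1500 rpm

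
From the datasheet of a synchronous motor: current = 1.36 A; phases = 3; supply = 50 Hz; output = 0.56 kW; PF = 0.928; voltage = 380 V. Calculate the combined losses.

271 W

P_in = √3·V·I·cosφ = 1.732×380×1.36×0.928 = 831 W
P_out = 560 W
Losses = P_in − P_out = 831 − 560 = 271 W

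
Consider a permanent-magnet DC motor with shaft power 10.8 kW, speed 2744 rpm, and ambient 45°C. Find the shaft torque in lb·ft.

ω = 2π × 2744/60 = 287.4 rad/s
τ = P/ω = 10800/287.4 = 37.58 N·m
In lb·ft: 37.58/1.356 = 27.7 lb·ft

27.7 lb·ft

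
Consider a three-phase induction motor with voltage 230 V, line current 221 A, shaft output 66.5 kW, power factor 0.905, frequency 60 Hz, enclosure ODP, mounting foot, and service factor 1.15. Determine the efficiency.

P_out = 66.5 kW = 66500 W
P_in = √3·V_L·I_L·cosφ = 1.732 × 230 × 221 × 0.905 = 79674 W
η = P_out / P_in = 66500 / 79674 = 0.835 = 83.5%

83.5 %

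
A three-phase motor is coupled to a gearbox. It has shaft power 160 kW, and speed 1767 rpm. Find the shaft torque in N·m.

865 N·m

ω = 2π × 1767/60 = 185 rad/s
τ = P/ω = 160000/185 = 865 N·m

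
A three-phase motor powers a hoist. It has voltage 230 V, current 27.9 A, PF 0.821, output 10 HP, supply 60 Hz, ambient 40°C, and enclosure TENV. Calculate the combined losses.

P_in = √3·V·I·cosφ = 1.732×230×27.9×0.821 = 9125 W
P_out = 10×746 = 7460 W
Losses = P_in − P_out = 9125 − 7460 = 1665 W

1670 W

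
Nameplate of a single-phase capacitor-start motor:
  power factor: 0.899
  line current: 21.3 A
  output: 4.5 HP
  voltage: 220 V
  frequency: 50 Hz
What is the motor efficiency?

P_out = 4.5 × 746 = 3357 W
P_in = V·I·cosφ = 220 × 21.3 × 0.899 = 4213 W
η = P_out / P_in = 3357 / 4213 = 0.797 = 79.7%

79.7 %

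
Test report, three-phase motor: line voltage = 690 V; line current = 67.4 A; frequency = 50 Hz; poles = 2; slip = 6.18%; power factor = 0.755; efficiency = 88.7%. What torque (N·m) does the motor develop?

183 N·m

P_in = √3·V·I·cosφ = 1.732 × 690 × 67.4 × 0.755 = 60814 W
P_out = η·P_in = 0.887 × 60814 = 53942 W
n_s = 120×50/2 = 3000 rpm; n = 3000×(1−0.0618) = 2815 rpm
ω = 2π×2815/60 = 294.8 rad/s
τ = P_out/ω = 53942/294.8 = 183 N·m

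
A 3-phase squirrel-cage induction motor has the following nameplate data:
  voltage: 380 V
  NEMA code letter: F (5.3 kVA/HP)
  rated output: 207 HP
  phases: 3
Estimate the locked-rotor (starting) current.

1670 A

S_LR = 5.3 × 207 = 1097.1 kVA
I_LR = S_LR/(√3·V_L) = 1097100/(1.732×380) = 1670 A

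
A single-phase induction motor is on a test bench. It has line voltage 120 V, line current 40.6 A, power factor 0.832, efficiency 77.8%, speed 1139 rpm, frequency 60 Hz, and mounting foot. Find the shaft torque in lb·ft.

19.5 lb·ft

P_in = V·I·cosφ = 120 × 40.6 × 0.832 = 4054 W
P_out = η·P_in = 0.778 × 4054 = 3154 W
n = 1139 rpm
ω = 2π×1139/60 = 119.3 rad/s
τ = P_out/ω = 3154/119.3 = 26.44 N·m
In lb·ft: 26.44/1.356 = 19.5 lb·ft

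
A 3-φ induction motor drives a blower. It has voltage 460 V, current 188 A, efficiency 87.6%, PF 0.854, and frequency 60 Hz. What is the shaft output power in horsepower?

150 HP

P_in = √3·V·I·cosφ = 1.732 × 460 × 188 × 0.854 = 127915 W
P_out = η·P_in = 0.876 × 127915 = 112054 W
= 112054/746 = 150 HP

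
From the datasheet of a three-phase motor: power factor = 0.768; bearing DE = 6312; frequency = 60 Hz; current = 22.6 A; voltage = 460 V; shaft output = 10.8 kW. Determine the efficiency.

P_out = 10.8 kW = 10800 W
P_in = √3·V_L·I_L·cosφ = 1.732 × 460 × 22.6 × 0.768 = 13829 W
η = P_out / P_in = 10800 / 13829 = 0.781 = 78.1%

78.1 %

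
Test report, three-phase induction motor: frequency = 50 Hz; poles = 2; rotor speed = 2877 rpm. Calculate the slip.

n_s = 120f/p = 120×50/2 = 3000 rpm
s = (n_s − n)/n_s = (3000 − 2877)/3000 = 0.0410

4.10 %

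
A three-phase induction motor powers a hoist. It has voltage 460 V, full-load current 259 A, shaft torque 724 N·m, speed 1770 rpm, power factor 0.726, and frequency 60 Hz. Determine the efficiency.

ω = 2π × 1770/60 = 185.4 rad/s; P_out = τω = 724 × 185.4 = 134230 W
P_in = √3·V_L·I_L·cosφ = 1.732 × 460 × 259 × 0.726 = 149810 W
η = P_out / P_in = 134230 / 149810 = 0.896 = 89.6%

89.6 %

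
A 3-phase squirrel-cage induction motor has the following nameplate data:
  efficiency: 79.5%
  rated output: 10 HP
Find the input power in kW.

9.38 kW

P_out = 10 × 746 = 7460 W
P_in = P_out/η = 7460/0.795 = 9384 W = 9.38 kW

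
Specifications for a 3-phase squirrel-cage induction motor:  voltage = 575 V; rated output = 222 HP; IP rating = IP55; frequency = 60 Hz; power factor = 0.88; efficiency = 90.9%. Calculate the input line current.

P_out = 222 × 746 = 165612 W
P_in = P_out / η = 165612 / 0.909 = 182191 W
I_L = P_in / (√3·V_L·cosφ) = 182191 / (1.732 × 575 × 0.88) = 208 A

208 A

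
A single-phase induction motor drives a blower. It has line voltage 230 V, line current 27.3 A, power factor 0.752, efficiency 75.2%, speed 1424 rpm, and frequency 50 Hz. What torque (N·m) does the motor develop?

23.8 N·m

P_in = V·I·cosφ = 230 × 27.3 × 0.752 = 4722 W
P_out = η·P_in = 0.752 × 4722 = 3551 W
n = 1424 rpm
ω = 2π×1424/60 = 149.1 rad/s
τ = P_out/ω = 3551/149.1 = 23.8 N·m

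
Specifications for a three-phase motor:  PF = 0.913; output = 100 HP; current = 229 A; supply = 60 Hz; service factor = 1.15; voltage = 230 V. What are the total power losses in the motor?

8690 W

P_in = √3·V·I·cosφ = 1.732×230×229×0.913 = 83288 W
P_out = 100×746 = 74600 W
Losses = P_in − P_out = 83288 − 74600 = 8688 W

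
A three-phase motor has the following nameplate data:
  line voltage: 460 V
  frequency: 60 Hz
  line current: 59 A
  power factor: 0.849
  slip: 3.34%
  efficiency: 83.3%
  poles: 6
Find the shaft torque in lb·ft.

P_in = √3·V·I·cosφ = 1.732 × 460 × 59 × 0.849 = 39909 W
P_out = η·P_in = 0.833 × 39909 = 33244 W
n_s = 120×60/6 = 1200 rpm; n = 1200×(1−0.0334) = 1160 rpm
ω = 2π×1160/60 = 121.5 rad/s
τ = P_out/ω = 33244/121.5 = 273.6 N·m
In lb·ft: 273.6/1.356 = 202 lb·ft

202 lb·ft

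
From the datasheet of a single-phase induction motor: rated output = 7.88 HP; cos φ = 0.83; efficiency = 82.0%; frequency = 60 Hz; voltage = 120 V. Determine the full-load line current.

72 A

P_out = 7.88 × 746 = 5878 W
P_in = P_out / η = 5878 / 0.820 = 7168 W
I = P_in / (V·cosφ) = 7168 / (120 × 0.83) = 72 A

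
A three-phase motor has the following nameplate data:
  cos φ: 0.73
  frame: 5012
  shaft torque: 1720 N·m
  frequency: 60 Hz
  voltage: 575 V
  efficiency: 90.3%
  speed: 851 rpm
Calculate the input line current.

233 A

ω = 2π×851/60 = 89.12 rad/s; P_out = τω = 1720 × 89.12 = 153286 W
P_in = P_out / η = 153286 / 0.903 = 169752 W
I_L = P_in / (√3·V_L·cosφ) = 169752 / (1.732 × 575 × 0.73) = 233 A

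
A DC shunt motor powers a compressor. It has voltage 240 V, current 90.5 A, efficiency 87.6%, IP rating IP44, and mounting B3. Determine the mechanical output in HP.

25.5 HP

P_in = V·I = 240 × 90.5 = 21720 W
P_out = η·P_in = 0.876 × 21720 = 19027 W
= 19027/746 = 25.5 HP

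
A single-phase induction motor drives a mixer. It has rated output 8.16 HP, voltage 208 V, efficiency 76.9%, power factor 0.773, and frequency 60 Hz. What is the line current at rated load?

P_out = 8.16 × 746 = 6087 W
P_in = P_out / η = 6087 / 0.769 = 7915 W
I = P_in / (V·cosφ) = 7915 / (208 × 0.773) = 49.2 A

49.2 A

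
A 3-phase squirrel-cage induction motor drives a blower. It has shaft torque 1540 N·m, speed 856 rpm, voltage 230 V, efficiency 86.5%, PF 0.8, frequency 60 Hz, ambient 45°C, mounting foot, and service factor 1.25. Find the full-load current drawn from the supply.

ω = 2π×856/60 = 89.64 rad/s; P_out = τω = 1540 × 89.64 = 138046 W
P_in = P_out / η = 138046 / 0.865 = 159591 W
I_L = P_in / (√3·V_L·cosφ) = 159591 / (1.732 × 230 × 0.8) = 501 A

501 A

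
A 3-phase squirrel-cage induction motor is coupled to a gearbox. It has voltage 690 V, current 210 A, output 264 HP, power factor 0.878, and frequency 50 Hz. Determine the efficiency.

P_out = 264 × 746 = 196944 W
P_in = √3·V_L·I_L·cosφ = 1.732 × 690 × 210 × 0.878 = 220349 W
η = P_out / P_in = 196944 / 220349 = 0.894 = 89.4%

89.4 %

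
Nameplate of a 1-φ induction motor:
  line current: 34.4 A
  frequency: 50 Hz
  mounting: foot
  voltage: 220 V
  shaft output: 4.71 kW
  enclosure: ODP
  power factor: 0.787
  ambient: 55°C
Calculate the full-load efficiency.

79.1 %

P_out = 4.71 kW = 4710 W
P_in = V·I·cosφ = 220 × 34.4 × 0.787 = 5956 W
η = P_out / P_in = 4710 / 5956 = 0.791 = 79.1%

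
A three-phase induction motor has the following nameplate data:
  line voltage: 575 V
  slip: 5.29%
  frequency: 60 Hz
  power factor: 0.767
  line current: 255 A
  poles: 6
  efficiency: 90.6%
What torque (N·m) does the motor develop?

P_in = √3·V·I·cosφ = 1.732 × 575 × 255 × 0.767 = 194783 W
P_out = η·P_in = 0.906 × 194783 = 176473 W
n_s = 120×60/6 = 1200 rpm; n = 1200×(1−0.0529) = 1137 rpm
ω = 2π×1137/60 = 119.1 rad/s
τ = P_out/ω = 176473/119.1 = 1480 N·m

1480 N·m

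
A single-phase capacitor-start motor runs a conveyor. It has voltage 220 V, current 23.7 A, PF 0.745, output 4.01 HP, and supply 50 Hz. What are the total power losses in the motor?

893 W

P_in = V·I·cosφ = 220×23.7×0.745 = 3884 W
P_out = 4.01×746 = 2991 W
Losses = P_in − P_out = 3884 − 2991 = 893 W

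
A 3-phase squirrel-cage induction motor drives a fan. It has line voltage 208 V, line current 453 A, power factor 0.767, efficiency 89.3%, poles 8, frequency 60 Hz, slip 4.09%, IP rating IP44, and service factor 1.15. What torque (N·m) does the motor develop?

1240 N·m

P_in = √3·V·I·cosφ = 1.732 × 208 × 453 × 0.767 = 125171 W
P_out = η·P_in = 0.893 × 125171 = 111778 W
n_s = 120×60/8 = 900 rpm; n = 900×(1−0.0409) = 863 rpm
ω = 2π×863/60 = 90.37 rad/s
τ = P_out/ω = 111778/90.37 = 1240 N·m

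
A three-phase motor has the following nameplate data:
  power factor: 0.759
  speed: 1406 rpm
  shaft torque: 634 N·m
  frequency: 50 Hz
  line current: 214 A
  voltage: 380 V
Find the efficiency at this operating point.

87.3 %

ω = 2π × 1406/60 = 147.2 rad/s; P_out = τω = 634 × 147.2 = 93325 W
P_in = √3·V_L·I_L·cosφ = 1.732 × 380 × 214 × 0.759 = 106902 W
η = P_out / P_in = 93325 / 106902 = 0.873 = 87.3%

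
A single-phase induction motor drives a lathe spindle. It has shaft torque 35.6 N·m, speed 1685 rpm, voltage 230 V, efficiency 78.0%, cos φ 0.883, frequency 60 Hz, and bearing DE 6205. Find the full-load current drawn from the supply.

39.7 A

ω = 2π×1685/60 = 176.5 rad/s; P_out = τω = 35.6 × 176.5 = 6283 W
P_in = P_out / η = 6283 / 0.780 = 8055 W
I = P_in / (V·cosφ) = 8055 / (230 × 0.883) = 39.7 A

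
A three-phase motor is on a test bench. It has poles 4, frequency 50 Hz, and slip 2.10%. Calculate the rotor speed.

1468 rpm

n_s = 120f/p = 120×50/4 = 1500 rpm
n = n_s(1 − s) = 1500 × (1 − 0.021) = 1468 rpm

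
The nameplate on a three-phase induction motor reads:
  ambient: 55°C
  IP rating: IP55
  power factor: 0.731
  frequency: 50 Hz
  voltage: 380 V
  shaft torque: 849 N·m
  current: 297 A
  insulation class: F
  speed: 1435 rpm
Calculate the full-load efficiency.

ω = 2π × 1435/60 = 150.3 rad/s; P_out = τω = 849 × 150.3 = 127605 W
P_in = √3·V_L·I_L·cosφ = 1.732 × 380 × 297 × 0.731 = 142891 W
η = P_out / P_in = 127605 / 142891 = 0.893 = 89.3%

89.3 %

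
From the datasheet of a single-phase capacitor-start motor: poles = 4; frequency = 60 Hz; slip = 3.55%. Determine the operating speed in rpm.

n_s = 120f/p = 120×60/4 = 1800 rpm
n = n_s(1 − s) = 1800 × (1 − 0.0355) = 1736 rpm

1736 rpm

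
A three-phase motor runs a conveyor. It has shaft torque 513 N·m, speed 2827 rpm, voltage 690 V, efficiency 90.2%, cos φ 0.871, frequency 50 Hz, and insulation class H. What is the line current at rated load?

162 A

ω = 2π×2827/60 = 296 rad/s; P_out = τω = 513 × 296 = 151848 W
P_in = P_out / η = 151848 / 0.902 = 168346 W
I_L = P_in / (√3·V_L·cosφ) = 168346 / (1.732 × 690 × 0.871) = 162 A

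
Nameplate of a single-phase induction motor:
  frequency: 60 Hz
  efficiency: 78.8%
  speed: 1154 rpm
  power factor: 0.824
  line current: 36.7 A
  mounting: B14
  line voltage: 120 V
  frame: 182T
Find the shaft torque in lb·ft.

17.5 lb·ft

P_in = V·I·cosφ = 120 × 36.7 × 0.824 = 3629 W
P_out = η·P_in = 0.788 × 3629 = 2860 W
n = 1154 rpm
ω = 2π×1154/60 = 120.8 rad/s
τ = P_out/ω = 2860/120.8 = 23.68 N·m
In lb·ft: 23.68/1.356 = 17.5 lb·ft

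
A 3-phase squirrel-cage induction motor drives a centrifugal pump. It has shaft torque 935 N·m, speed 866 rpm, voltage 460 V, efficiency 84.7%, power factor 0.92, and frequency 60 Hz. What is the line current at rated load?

137 A

ω = 2π×866/60 = 90.69 rad/s; P_out = τω = 935 × 90.69 = 84795 W
P_in = P_out / η = 84795 / 0.847 = 100112 W
I_L = P_in / (√3·V_L·cosφ) = 100112 / (1.732 × 460 × 0.92) = 137 A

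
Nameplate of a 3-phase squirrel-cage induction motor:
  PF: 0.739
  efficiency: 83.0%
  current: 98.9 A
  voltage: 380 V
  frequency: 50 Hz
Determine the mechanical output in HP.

P_in = √3·V·I·cosφ = 1.732 × 380 × 98.9 × 0.739 = 48103 W
P_out = η·P_in = 0.83 × 48103 = 39925 W
= 39925/746 = 53.5 HP

53.5 HP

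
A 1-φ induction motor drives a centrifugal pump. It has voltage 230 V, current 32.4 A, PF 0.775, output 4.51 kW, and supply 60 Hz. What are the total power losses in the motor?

P_in = V·I·cosφ = 230×32.4×0.775 = 5775 W
P_out = 4510 W
Losses = P_in − P_out = 5775 − 4510 = 1265 W

1.27 kW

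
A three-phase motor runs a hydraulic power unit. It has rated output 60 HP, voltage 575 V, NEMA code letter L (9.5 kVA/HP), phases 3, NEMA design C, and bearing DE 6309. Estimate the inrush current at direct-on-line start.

572 A

S_LR = 9.5 × 60 = 570 kVA
I_LR = S_LR/(√3·V_L) = 570000/(1.732×575) = 572 A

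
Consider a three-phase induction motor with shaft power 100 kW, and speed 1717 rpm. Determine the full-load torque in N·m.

ω = 2π × 1717/60 = 179.8 rad/s
τ = P/ω = 100000/179.8 = 556 N·m

556 N·m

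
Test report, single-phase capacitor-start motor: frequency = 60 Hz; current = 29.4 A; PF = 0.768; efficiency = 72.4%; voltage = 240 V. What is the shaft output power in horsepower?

P_in = V·I·cosφ = 240 × 29.4 × 0.768 = 5419 W
P_out = η·P_in = 0.724 × 5419 = 3923 W
= 3923/746 = 5.26 HP

5.26 HP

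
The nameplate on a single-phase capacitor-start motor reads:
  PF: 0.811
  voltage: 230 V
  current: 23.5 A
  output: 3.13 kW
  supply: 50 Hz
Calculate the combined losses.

1.25 kW

P_in = V·I·cosφ = 230×23.5×0.811 = 4383 W
P_out = 3130 W
Losses = P_in − P_out = 4383 − 3130 = 1253 W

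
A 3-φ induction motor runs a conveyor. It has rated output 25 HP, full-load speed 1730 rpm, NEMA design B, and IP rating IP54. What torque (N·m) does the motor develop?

P_out = 25 × 746 = 18650 W
ω = 2π × 1730/60 = 181.2 rad/s
τ = P_out/ω = 18650/181.2 = 103 N·m

103 N·m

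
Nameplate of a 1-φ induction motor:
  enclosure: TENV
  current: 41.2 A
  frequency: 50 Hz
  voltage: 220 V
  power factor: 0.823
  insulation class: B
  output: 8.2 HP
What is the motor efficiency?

82.0 %

P_out = 8.2 × 746 = 6117 W
P_in = V·I·cosφ = 220 × 41.2 × 0.823 = 7460 W
η = P_out / P_in = 6117 / 7460 = 0.820 = 82.0%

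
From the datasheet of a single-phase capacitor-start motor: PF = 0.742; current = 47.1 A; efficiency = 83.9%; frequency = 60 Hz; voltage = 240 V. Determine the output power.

P_in = V·I·cosφ = 240 × 47.1 × 0.742 = 8388 W
P_out = η·P_in = 0.839 × 8388 = 7038 W

7.04 kW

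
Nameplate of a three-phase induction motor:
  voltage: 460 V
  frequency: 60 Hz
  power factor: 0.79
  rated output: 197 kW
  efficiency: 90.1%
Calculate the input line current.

P_out = 197 kW = 197000 W
P_in = P_out / η = 197000 / 0.901 = 218646 W
I_L = P_in / (√3·V_L·cosφ) = 218646 / (1.732 × 460 × 0.79) = 347 A

347 A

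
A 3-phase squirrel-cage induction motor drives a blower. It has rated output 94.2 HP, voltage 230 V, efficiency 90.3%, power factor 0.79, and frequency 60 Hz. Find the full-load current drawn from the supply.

247 A

P_out = 94.2 × 746 = 70273 W
P_in = P_out / η = 70273 / 0.903 = 77822 W
I_L = P_in / (√3·V_L·cosφ) = 77822 / (1.732 × 230 × 0.79) = 247 A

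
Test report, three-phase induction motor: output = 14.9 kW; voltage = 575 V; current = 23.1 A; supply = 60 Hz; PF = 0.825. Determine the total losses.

P_in = √3·V·I·cosφ = 1.732×575×23.1×0.825 = 18979 W
P_out = 14900 W
Losses = P_in − P_out = 18979 − 14900 = 4079 W

4080 W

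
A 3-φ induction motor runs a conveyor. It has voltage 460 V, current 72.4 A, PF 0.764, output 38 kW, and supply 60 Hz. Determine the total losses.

6.07 kW

P_in = √3·V·I·cosφ = 1.732×460×72.4×0.764 = 44069 W
P_out = 38000 W
Losses = P_in − P_out = 44069 − 38000 = 6069 W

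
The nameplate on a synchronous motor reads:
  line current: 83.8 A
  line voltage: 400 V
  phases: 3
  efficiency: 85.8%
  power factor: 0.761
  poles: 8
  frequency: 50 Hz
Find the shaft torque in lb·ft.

P_in = √3·V·I·cosφ = 1.732 × 400 × 83.8 × 0.761 = 44181 W
P_out = η·P_in = 0.858 × 44181 = 37907 W
n = n_s = 120×50/8 = 750 rpm (synchronous)
ω = 2π×750/60 = 78.54 rad/s
τ = P_out/ω = 37907/78.54 = 482.6 N·m
In lb·ft: 482.6/1.356 = 356 lb·ft

356 lb·ft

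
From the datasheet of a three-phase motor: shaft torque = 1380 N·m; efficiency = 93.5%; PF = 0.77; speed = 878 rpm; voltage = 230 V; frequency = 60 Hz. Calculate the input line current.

442 A

ω = 2π×878/60 = 91.94 rad/s; P_out = τω = 1380 × 91.94 = 126877 W
P_in = P_out / η = 126877 / 0.935 = 135697 W
I_L = P_in / (√3·V_L·cosφ) = 135697 / (1.732 × 230 × 0.77) = 442 A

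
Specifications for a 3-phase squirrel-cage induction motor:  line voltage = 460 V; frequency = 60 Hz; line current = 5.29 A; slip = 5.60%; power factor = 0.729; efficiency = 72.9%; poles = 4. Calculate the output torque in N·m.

P_in = √3·V·I·cosφ = 1.732 × 460 × 5.29 × 0.729 = 3072 W
P_out = η·P_in = 0.729 × 3072 = 2239 W
n_s = 120×60/4 = 1800 rpm; n = 1800×(1−0.056) = 1699 rpm
ω = 2π×1699/60 = 177.9 rad/s
τ = P_out/ω = 2239/177.9 = 12.6 N·m

12.6 N·m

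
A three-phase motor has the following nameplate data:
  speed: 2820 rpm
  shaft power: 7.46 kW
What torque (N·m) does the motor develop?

25.3 N·m

ω = 2π × 2820/60 = 295.3 rad/s
τ = P/ω = 7460/295.3 = 25.3 N·m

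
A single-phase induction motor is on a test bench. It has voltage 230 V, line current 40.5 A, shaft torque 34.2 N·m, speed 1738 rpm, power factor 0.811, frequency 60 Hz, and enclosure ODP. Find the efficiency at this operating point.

82.4 %

ω = 2π × 1738/60 = 182 rad/s; P_out = τω = 34.2 × 182 = 6224 W
P_in = V·I·cosφ = 230 × 40.5 × 0.811 = 7554 W
η = P_out / P_in = 6224 / 7554 = 0.824 = 82.4%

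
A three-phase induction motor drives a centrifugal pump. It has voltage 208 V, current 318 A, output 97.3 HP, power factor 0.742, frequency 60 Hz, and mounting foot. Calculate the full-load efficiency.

P_out = 97.3 × 746 = 72586 W
P_in = √3·V_L·I_L·cosφ = 1.732 × 208 × 318 × 0.742 = 85005 W
η = P_out / P_in = 72586 / 85005 = 0.854 = 85.4%

85.4 %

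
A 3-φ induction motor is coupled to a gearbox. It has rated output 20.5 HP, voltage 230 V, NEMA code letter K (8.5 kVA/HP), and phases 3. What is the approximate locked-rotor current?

437 A

S_LR = 8.5 × 20.5 = 174.25 kVA
I_LR = S_LR/(√3·V_L) = 174250/(1.732×230) = 437 A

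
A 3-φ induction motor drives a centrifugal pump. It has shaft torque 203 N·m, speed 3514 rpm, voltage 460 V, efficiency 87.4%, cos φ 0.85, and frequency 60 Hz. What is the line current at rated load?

126 A

ω = 2π×3514/60 = 368 rad/s; P_out = τω = 203 × 368 = 74704 W
P_in = P_out / η = 74704 / 0.874 = 85474 W
I_L = P_in / (√3·V_L·cosφ) = 85474 / (1.732 × 460 × 0.85) = 126 A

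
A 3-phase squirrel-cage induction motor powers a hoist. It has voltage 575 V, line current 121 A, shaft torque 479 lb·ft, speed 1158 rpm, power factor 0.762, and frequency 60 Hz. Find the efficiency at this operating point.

τ = 479 lb·ft × 1.356 = 649.5 N·m
ω = 2π × 1158/60 = 121.3 rad/s; P_out = τω = 649.5 × 121.3 = 78784 W
P_in = √3·V_L·I_L·cosφ = 1.732 × 575 × 121 × 0.762 = 91824 W
η = P_out / P_in = 78784 / 91824 = 0.858 = 85.8%

85.8 %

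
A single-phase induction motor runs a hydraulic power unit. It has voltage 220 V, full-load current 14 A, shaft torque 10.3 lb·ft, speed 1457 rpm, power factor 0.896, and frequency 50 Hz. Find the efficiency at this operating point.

τ = 10.3 lb·ft × 1.356 = 13.97 N·m
ω = 2π × 1457/60 = 152.6 rad/s; P_out = τω = 13.97 × 152.6 = 2132 W
P_in = V·I·cosφ = 220 × 14 × 0.896 = 2760 W
η = P_out / P_in = 2132 / 2760 = 0.772 = 77.2%

77.2 %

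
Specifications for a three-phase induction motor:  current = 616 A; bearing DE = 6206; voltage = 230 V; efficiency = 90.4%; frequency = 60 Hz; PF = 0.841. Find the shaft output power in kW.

P_in = √3·V·I·cosφ = 1.732 × 230 × 616 × 0.841 = 206373 W
P_out = η·P_in = 0.904 × 206373 = 186561 W

187 kW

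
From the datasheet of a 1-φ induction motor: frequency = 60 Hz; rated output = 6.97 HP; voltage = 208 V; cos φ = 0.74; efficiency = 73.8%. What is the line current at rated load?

P_out = 6.97 × 746 = 5200 W
P_in = P_out / η = 5200 / 0.738 = 7046 W
I = P_in / (V·cosφ) = 7046 / (208 × 0.74) = 45.8 A

45.8 A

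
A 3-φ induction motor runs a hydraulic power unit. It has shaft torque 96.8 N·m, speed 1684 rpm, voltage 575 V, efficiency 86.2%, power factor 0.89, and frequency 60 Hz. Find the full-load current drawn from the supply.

22.3 A

ω = 2π×1684/60 = 176.3 rad/s; P_out = τω = 96.8 × 176.3 = 17066 W
P_in = P_out / η = 17066 / 0.862 = 19798 W
I_L = P_in / (√3·V_L·cosφ) = 19798 / (1.732 × 575 × 0.89) = 22.3 A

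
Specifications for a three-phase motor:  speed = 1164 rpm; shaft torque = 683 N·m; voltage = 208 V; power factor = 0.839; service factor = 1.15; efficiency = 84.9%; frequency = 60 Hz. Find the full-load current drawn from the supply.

ω = 2π×1164/60 = 121.9 rad/s; P_out = τω = 683 × 121.9 = 83258 W
P_in = P_out / η = 83258 / 0.849 = 98066 W
I_L = P_in / (√3·V_L·cosφ) = 98066 / (1.732 × 208 × 0.839) = 324 A

324 A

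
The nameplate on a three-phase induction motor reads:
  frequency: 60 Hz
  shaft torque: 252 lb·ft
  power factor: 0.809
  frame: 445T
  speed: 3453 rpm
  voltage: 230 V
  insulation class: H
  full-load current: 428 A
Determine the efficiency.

89.6 %

τ = 252 lb·ft × 1.356 = 341.7 N·m
ω = 2π × 3453/60 = 361.6 rad/s; P_out = τω = 341.7 × 361.6 = 123559 W
P_in = √3·V_L·I_L·cosφ = 1.732 × 230 × 428 × 0.809 = 137933 W
η = P_out / P_in = 123559 / 137933 = 0.896 = 89.6%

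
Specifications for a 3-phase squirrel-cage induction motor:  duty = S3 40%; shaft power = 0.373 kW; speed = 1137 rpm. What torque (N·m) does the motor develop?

3.13 N·m

ω = 2π × 1137/60 = 119.1 rad/s
τ = P/ω = 373/119.1 = 3.13 N·m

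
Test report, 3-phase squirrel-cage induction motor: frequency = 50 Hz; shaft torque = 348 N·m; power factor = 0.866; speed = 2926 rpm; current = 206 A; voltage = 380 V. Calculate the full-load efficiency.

ω = 2π × 2926/60 = 306.4 rad/s; P_out = τω = 348 × 306.4 = 106627 W
P_in = √3·V_L·I_L·cosφ = 1.732 × 380 × 206 × 0.866 = 117413 W
η = P_out / P_in = 106627 / 117413 = 0.908 = 90.8%

90.8 %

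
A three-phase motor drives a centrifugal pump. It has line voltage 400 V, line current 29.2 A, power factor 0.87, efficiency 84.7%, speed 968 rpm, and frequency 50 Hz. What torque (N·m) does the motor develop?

147 N·m

P_in = √3·V·I·cosφ = 1.732 × 400 × 29.2 × 0.87 = 17600 W
P_out = η·P_in = 0.847 × 17600 = 14907 W
n = 968 rpm
ω = 2π×968/60 = 101.4 rad/s
τ = P_out/ω = 14907/101.4 = 147 N·m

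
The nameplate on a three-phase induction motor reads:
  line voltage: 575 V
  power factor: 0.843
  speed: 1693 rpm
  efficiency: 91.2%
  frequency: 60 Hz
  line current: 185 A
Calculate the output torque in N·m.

P_in = √3·V·I·cosφ = 1.732 × 575 × 185 × 0.843 = 155316 W
P_out = η·P_in = 0.912 × 155316 = 141648 W
n = 1693 rpm
ω = 2π×1693/60 = 177.3 rad/s
τ = P_out/ω = 141648/177.3 = 799 N·m

799 N·m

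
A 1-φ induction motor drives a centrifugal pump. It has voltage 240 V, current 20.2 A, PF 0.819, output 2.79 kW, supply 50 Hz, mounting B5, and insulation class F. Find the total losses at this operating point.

P_in = V·I·cosφ = 240×20.2×0.819 = 3971 W
P_out = 2790 W
Losses = P_in − P_out = 3971 − 2790 = 1181 W

1.18 kW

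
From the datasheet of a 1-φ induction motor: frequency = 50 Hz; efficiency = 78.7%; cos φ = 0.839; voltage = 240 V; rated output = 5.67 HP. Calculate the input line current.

P_out = 5.67 × 746 = 4230 W
P_in = P_out / η = 4230 / 0.787 = 5375 W
I = P_in / (V·cosφ) = 5375 / (240 × 0.839) = 26.7 A

26.7 A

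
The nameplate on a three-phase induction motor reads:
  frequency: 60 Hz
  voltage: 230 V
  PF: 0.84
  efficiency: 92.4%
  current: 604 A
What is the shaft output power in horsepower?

P_in = √3·V·I·cosφ = 1.732 × 230 × 604 × 0.84 = 202112 W
P_out = η·P_in = 0.924 × 202112 = 186751 W
= 186751/746 = 250 HP

250 HP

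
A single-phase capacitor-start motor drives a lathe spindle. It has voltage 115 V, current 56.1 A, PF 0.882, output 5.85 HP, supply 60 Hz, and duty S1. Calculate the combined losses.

1330 W

P_in = V·I·cosφ = 115×56.1×0.882 = 5690 W
P_out = 5.85×746 = 4364 W
Losses = P_in − P_out = 5690 − 4364 = 1326 W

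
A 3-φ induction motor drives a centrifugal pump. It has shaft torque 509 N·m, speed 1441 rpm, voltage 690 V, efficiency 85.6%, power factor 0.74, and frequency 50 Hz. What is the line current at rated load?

101 A

ω = 2π×1441/60 = 150.9 rad/s; P_out = τω = 509 × 150.9 = 76808 W
P_in = P_out / η = 76808 / 0.856 = 89729 W
I_L = P_in / (√3·V_L·cosφ) = 89729 / (1.732 × 690 × 0.74) = 101 A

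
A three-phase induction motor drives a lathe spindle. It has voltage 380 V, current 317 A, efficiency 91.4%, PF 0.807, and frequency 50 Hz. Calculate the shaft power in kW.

154 kW

P_in = √3·V·I·cosφ = 1.732 × 380 × 317 × 0.807 = 168370 W
P_out = η·P_in = 0.914 × 168370 = 153890 W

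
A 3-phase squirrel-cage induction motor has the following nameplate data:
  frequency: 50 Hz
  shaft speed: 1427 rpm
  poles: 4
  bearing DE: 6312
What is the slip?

n_s = 120f/p = 120×50/4 = 1500 rpm
s = (n_s − n)/n_s = (1500 − 1427)/1500 = 0.0487

4.9 %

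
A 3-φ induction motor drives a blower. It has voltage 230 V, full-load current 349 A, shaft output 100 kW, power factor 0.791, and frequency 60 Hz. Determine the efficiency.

P_out = 100 kW = 100000 W
P_in = √3·V_L·I_L·cosφ = 1.732 × 230 × 349 × 0.791 = 109971 W
η = P_out / P_in = 100000 / 109971 = 0.909 = 90.9%

90.9 %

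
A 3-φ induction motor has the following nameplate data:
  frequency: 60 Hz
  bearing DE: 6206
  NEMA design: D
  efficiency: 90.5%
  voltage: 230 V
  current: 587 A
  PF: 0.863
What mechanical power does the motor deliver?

183 kW

P_in = √3·V·I·cosφ = 1.732 × 230 × 587 × 0.863 = 201802 W
P_out = η·P_in = 0.905 × 201802 = 182631 W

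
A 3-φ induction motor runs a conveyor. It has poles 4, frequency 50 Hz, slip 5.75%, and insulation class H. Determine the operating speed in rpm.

n_s = 120f/p = 120×50/4 = 1500 rpm
n = n_s(1 − s) = 1500 × (1 − 0.0575) = 1414 rpm

1414 rpm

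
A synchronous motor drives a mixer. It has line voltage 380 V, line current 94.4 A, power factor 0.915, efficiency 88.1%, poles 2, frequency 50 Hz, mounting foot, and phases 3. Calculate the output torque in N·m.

P_in = √3·V·I·cosφ = 1.732 × 380 × 94.4 × 0.915 = 56849 W
P_out = η·P_in = 0.881 × 56849 = 50084 W
n = n_s = 120×50/2 = 3000 rpm (synchronous)
ω = 2π×3000/60 = 314.2 rad/s
τ = P_out/ω = 50084/314.2 = 159 N·m

159 N·m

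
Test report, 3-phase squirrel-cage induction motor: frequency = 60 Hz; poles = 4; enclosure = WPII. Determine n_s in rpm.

n_s = 120f/p = 120×60/4 = 1800 rpm

1800 rpm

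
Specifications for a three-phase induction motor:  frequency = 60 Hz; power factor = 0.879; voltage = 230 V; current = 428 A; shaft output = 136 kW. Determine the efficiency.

P_out = 136 kW = 136000 W
P_in = √3·V_L·I_L·cosφ = 1.732 × 230 × 428 × 0.879 = 149868 W
η = P_out / P_in = 136000 / 149868 = 0.907 = 90.7%

90.7 %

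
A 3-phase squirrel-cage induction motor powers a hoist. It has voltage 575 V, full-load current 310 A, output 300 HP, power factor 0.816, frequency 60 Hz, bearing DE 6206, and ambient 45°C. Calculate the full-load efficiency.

88.8 %

P_out = 300 × 746 = 223800 W
P_in = √3·V_L·I_L·cosφ = 1.732 × 575 × 310 × 0.816 = 251923 W
η = P_out / P_in = 223800 / 251923 = 0.888 = 88.8%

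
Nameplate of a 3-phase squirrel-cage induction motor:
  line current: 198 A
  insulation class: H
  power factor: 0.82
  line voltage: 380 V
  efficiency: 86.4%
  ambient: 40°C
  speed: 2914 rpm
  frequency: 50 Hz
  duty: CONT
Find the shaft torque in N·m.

303 N·m

P_in = √3·V·I·cosφ = 1.732 × 380 × 198 × 0.82 = 106859 W
P_out = η·P_in = 0.864 × 106859 = 92326 W
n = 2914 rpm
ω = 2π×2914/60 = 305.2 rad/s
τ = P_out/ω = 92326/305.2 = 303 N·m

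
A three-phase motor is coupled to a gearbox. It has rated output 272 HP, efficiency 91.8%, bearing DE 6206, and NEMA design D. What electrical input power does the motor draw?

P_out = 272 × 746 = 202912 W
P_in = P_out/η = 202912/0.918 = 221037 W = 221 kW

221 kW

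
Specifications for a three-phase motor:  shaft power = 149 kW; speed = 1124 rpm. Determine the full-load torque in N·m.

1270 N·m

ω = 2π × 1124/60 = 117.7 rad/s
τ = P/ω = 149000/117.7 = 1270 N·m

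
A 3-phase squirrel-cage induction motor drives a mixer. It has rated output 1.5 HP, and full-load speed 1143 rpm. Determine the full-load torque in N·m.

9.35 N·m

P_out = 1.5 × 746 = 1119 W
ω = 2π × 1143/60 = 119.7 rad/s
τ = P_out/ω = 1119/119.7 = 9.35 N·m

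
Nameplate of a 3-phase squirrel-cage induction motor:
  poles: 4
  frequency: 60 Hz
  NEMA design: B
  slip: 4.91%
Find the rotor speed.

n_s = 120f/p = 120×60/4 = 1800 rpm
n = n_s(1 − s) = 1800 × (1 − 0.0491) = 1712 rpm

1712 rpm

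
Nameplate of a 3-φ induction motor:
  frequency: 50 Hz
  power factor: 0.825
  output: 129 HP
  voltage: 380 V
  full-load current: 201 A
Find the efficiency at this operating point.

P_out = 129 × 746 = 96234 W
P_in = √3·V_L·I_L·cosφ = 1.732 × 380 × 201 × 0.825 = 109139 W
η = P_out / P_in = 96234 / 109139 = 0.882 = 88.2%

88.2 %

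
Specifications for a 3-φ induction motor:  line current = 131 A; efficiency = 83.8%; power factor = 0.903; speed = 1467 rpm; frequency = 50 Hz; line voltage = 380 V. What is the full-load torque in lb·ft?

P_in = √3·V·I·cosφ = 1.732 × 380 × 131 × 0.903 = 77856 W
P_out = η·P_in = 0.838 × 77856 = 65243 W
n = 1467 rpm
ω = 2π×1467/60 = 153.6 rad/s
τ = P_out/ω = 65243/153.6 = 424.8 N·m
In lb·ft: 424.8/1.356 = 313 lb·ft

313 lb·ft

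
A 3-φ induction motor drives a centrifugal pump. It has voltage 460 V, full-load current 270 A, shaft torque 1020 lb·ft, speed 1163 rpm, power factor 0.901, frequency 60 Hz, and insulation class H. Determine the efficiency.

86.9 %

τ = 1020 lb·ft × 1.356 = 1383 N·m
ω = 2π × 1163/60 = 121.8 rad/s; P_out = τω = 1383 × 121.8 = 168449 W
P_in = √3·V_L·I_L·cosφ = 1.732 × 460 × 270 × 0.901 = 193818 W
η = P_out / P_in = 168449 / 193818 = 0.869 = 86.9%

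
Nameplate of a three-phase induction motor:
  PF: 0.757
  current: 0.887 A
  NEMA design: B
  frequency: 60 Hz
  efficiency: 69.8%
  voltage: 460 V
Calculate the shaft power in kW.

0.373 kW

P_in = √3·V·I·cosφ = 1.732 × 460 × 0.887 × 0.757 = 535 W
P_out = η·P_in = 0.698 × 535 = 373 W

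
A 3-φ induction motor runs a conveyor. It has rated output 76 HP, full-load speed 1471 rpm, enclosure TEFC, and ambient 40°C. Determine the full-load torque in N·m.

368 N·m

P_out = 76 × 746 = 56696 W
ω = 2π × 1471/60 = 154 rad/s
τ = P_out/ω = 56696/154 = 368 N·m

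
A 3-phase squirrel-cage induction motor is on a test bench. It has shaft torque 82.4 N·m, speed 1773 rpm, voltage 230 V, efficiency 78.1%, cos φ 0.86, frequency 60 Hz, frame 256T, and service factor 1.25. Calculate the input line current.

57.2 A

ω = 2π×1773/60 = 185.7 rad/s; P_out = τω = 82.4 × 185.7 = 15302 W
P_in = P_out / η = 15302 / 0.781 = 19593 W
I_L = P_in / (√3·V_L·cosφ) = 19593 / (1.732 × 230 × 0.86) = 57.2 A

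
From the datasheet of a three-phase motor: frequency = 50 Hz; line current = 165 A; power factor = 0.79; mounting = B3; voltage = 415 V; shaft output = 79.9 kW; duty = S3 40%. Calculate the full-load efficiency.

85.3 %

P_out = 79.9 kW = 79900 W
P_in = √3·V_L·I_L·cosφ = 1.732 × 415 × 165 × 0.79 = 93693 W
η = P_out / P_in = 79900 / 93693 = 0.853 = 85.3%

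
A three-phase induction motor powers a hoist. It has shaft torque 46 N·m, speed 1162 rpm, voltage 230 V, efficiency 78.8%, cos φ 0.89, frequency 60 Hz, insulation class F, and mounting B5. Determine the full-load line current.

20 A

ω = 2π×1162/60 = 121.7 rad/s; P_out = τω = 46 × 121.7 = 5598 W
P_in = P_out / η = 5598 / 0.788 = 7104 W
I_L = P_in / (√3·V_L·cosφ) = 7104 / (1.732 × 230 × 0.89) = 20 A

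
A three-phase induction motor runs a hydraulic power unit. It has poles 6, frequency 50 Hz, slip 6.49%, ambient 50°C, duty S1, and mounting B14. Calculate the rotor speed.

935 rpm

n_s = 120f/p = 120×50/6 = 1000 rpm
n = n_s(1 − s) = 1000 × (1 − 0.0649) = 935 rpm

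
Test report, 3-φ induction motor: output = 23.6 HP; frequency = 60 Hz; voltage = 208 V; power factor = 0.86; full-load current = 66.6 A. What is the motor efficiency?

P_out = 23.6 × 746 = 17606 W
P_in = √3·V_L·I_L·cosφ = 1.732 × 208 × 66.6 × 0.86 = 20634 W
η = P_out / P_in = 17606 / 20634 = 0.853 = 85.3%

85.3 %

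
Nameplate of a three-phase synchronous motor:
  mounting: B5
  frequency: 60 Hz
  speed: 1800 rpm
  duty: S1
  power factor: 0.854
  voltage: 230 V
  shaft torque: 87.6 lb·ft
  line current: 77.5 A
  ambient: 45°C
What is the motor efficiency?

τ = 87.6 lb·ft × 1.356 = 118.8 N·m
ω = 2π × 1800/60 = 188.5 rad/s; P_out = τω = 118.8 × 188.5 = 22394 W
P_in = √3·V_L·I_L·cosφ = 1.732 × 230 × 77.5 × 0.854 = 26365 W
η = P_out / P_in = 22394 / 26365 = 0.849 = 84.9%

84.9 %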